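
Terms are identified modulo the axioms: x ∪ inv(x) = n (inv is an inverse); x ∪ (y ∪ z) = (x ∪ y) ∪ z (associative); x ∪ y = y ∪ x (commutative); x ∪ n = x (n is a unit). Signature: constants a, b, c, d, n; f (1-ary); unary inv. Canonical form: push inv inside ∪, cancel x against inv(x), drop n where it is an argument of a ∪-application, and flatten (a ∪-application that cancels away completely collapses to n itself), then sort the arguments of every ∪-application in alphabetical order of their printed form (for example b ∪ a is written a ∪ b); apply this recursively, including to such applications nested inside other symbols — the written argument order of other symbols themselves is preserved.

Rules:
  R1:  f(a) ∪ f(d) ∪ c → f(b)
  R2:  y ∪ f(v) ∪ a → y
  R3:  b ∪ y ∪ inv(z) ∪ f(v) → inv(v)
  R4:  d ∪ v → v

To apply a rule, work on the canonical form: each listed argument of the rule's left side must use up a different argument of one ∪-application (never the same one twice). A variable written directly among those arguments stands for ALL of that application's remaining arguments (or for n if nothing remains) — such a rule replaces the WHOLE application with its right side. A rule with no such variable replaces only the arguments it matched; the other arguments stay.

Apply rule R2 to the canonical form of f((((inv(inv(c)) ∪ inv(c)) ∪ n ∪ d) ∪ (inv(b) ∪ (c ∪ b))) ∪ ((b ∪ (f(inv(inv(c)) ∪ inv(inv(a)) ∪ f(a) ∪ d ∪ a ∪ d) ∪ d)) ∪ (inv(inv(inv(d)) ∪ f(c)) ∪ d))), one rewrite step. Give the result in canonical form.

Canonical form:  f(b ∪ c ∪ d ∪ d ∪ f(a ∪ a ∪ c ∪ d ∪ d ∪ f(a)) ∪ inv(f(c)))
Match R2:  consume a, f(a);  v := a, y := a ∪ c ∪ d ∪ d
Every leftover argument binds to the variable; the entire application is replaced.
New term:  f(b ∪ c ∪ d ∪ d ∪ f(a ∪ c ∪ d ∪ d) ∪ inv(f(c)))

Answer: f(b ∪ c ∪ d ∪ d ∪ f(a ∪ c ∪ d ∪ d) ∪ inv(f(c)))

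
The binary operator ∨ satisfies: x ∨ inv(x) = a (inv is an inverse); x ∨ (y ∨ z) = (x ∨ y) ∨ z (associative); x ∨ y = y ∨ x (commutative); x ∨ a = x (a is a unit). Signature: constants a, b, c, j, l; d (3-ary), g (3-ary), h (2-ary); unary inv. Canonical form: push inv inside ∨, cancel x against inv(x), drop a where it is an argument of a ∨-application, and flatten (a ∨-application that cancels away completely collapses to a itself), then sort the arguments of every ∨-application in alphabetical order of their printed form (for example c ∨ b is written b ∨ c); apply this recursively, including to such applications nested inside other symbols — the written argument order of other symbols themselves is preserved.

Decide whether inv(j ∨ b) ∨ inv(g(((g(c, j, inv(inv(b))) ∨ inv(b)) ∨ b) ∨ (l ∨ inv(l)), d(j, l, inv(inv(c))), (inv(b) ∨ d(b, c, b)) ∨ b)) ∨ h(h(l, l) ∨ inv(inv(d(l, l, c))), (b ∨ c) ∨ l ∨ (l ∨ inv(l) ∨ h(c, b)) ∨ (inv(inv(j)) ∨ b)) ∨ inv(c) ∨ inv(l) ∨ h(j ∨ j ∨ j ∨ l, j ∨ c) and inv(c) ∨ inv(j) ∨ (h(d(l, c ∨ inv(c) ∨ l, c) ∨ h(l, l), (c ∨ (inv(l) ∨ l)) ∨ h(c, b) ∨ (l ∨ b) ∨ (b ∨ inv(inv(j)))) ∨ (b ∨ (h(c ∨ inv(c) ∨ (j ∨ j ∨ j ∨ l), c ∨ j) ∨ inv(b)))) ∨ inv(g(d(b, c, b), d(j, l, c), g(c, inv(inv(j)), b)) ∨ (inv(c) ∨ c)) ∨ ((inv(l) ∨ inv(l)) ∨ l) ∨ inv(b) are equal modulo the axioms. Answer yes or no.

Answer: no — h(d(l, l, c) ∨ h(l, l), b ∨ b ∨ c ∨ h(c, b) ∨ j ∨ l) ∨ h(j ∨ j ∨ j ∨ l, c ∨ j) ∨ inv(b) ∨ inv(c) ∨ inv(g(g(c, j, b), d(j, l, c), d(b, c, b))) ∨ inv(j) ∨ inv(l) vs h(d(l, l, c) ∨ h(l, l), b ∨ b ∨ c ∨ h(c, b) ∨ j ∨ l) ∨ h(j ∨ j ∨ j ∨ l, c ∨ j) ∨ inv(b) ∨ inv(c) ∨ inv(g(d(b, c, b), d(j, l, c), g(c, j, b))) ∨ inv(j) ∨ inv(l)

Derivation:
Left:  inv(j ∨ b) ∨ inv(g(((g(c, j, inv(inv(b))) ∨ inv(b)) ∨ b) ∨ (l ∨ inv(l)), d(j, l, inv(inv(c))), (inv(b) ∨ d(b, c, b)) ∨ b)) ∨ h(h(l, l) ∨ inv(inv(d(l, l, c))), (b ∨ c) ∨ l ∨ (l ∨ inv(l) ∨ h(c, b)) ∨ (inv(inv(j)) ∨ b)) ∨ inv(c) ∨ inv(l) ∨ h(j ∨ j ∨ j ∨ l, j ∨ c)
  Push inv inside:  distribute inv over ∨ and collapse double inv
  Collect terms:  inv(j) ∨ inv(b) ∨ inv(g(g(c, j, b), d(j, l, c), d(b, c, b))) ∨ h(d(l, l, c) ∨ h(l, l), b ∨ b ∨ c ∨ h(c, b) ∨ j ∨ l) ∨ inv(c) ∨ inv(l) ∨ h(j ∨ j ∨ j ∨ l, c ∨ j)
  Sort arguments:  h(d(l, l, c) ∨ h(l, l), b ∨ b ∨ c ∨ h(c, b) ∨ j ∨ l) ∨ h(j ∨ j ∨ j ∨ l, c ∨ j) ∨ inv(b) ∨ inv(c) ∨ inv(g(g(c, j, b), d(j, l, c), d(b, c, b))) ∨ inv(j) ∨ inv(l)
Right:  inv(c) ∨ inv(j) ∨ (h(d(l, c ∨ inv(c) ∨ l, c) ∨ h(l, l), (c ∨ (inv(l) ∨ l)) ∨ h(c, b) ∨ (l ∨ b) ∨ (b ∨ inv(inv(j)))) ∨ (b ∨ (h(c ∨ inv(c) ∨ (j ∨ j ∨ j ∨ l), c ∨ j) ∨ inv(b)))) ∨ inv(g(d(b, c, b), d(j, l, c), g(c, inv(inv(j)), b)) ∨ (inv(c) ∨ c)) ∨ ((inv(l) ∨ inv(l)) ∨ l) ∨ inv(b)
  Push inv inside:  distribute inv over ∨ and collapse double inv
  Collect terms:  inv(c) ∨ inv(j) ∨ h(d(l, l, c) ∨ h(l, l), b ∨ b ∨ c ∨ h(c, b) ∨ j ∨ l) ∨ inv(b) ∨ h(j ∨ j ∨ j ∨ l, c ∨ j) ∨ inv(g(d(b, c, b), d(j, l, c), g(c, j, b))) ∨ inv(l)
  Sort:  h(d(l, l, c) ∨ h(l, l), b ∨ b ∨ c ∨ h(c, b) ∨ j ∨ l) ∨ h(j ∨ j ∨ j ∨ l, c ∨ j) ∨ inv(b) ∨ inv(c) ∨ inv(g(d(b, c, b), d(j, l, c), g(c, j, b))) ∨ inv(j) ∨ inv(l)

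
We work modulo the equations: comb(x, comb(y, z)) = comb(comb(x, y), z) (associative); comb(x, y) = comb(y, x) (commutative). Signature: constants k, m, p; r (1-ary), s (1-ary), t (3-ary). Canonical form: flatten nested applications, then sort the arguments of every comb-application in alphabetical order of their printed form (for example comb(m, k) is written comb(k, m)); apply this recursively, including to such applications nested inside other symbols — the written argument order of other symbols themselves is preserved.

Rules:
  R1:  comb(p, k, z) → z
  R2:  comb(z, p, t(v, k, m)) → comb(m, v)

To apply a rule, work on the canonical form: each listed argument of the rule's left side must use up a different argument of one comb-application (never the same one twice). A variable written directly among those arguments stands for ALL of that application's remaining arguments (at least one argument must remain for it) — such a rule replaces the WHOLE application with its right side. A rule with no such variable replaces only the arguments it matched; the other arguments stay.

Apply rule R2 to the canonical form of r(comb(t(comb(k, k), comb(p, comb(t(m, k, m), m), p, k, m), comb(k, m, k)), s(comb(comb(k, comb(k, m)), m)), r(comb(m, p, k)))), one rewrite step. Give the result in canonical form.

Canonical form:  r(comb(r(comb(k, m, p)), s(comb(k, k, m, m)), t(comb(k, k), comb(k, m, m, p, p, t(m, k, m)), comb(k, k, m))))
Match R2:  consume p, t(m, k, m);  v := m, z := comb(k, m, m, p)
The extension variable absorbs all remaining arguments, so the whole application is rewritten.
Giving:  r(comb(r(comb(k, m, p)), s(comb(k, k, m, m)), t(comb(k, k), comb(m, m), comb(k, k, m))))

Answer: r(comb(r(comb(k, m, p)), s(comb(k, k, m, m)), t(comb(k, k), comb(m, m), comb(k, k, m))))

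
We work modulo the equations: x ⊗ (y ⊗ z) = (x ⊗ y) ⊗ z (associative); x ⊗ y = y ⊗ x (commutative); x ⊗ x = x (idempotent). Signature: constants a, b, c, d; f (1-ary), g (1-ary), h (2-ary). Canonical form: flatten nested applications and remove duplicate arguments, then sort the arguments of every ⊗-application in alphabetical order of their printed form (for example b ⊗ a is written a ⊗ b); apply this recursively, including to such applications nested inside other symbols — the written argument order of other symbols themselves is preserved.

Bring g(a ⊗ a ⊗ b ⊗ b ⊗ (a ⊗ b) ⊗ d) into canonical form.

Answer: g(a ⊗ b ⊗ d)

Derivation:
Focus inside:  a ⊗ a ⊗ b ⊗ b ⊗ (a ⊗ b) ⊗ d
Merge nested applications:  a ⊗ a ⊗ b ⊗ b ⊗ a ⊗ b ⊗ d
Drop duplicates:  drop duplicate a, b, a, b
Sort arguments:  a ⊗ b ⊗ d
Put back:  g(a ⊗ b ⊗ d)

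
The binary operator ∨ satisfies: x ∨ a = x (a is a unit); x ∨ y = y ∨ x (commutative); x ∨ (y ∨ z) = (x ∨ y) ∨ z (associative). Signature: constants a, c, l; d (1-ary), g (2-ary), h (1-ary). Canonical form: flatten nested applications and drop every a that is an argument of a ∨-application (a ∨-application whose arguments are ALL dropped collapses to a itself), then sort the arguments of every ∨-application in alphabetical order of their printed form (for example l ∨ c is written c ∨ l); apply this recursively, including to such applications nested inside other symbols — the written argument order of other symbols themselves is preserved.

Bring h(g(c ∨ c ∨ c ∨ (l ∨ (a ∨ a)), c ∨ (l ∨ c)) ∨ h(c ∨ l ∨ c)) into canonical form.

Answer: h(g(c ∨ c ∨ c ∨ l, c ∨ c ∨ l) ∨ h(c ∨ c ∨ l))

Derivation:
Work inside:  g(c ∨ c ∨ c ∨ (l ∨ (a ∨ a)), c ∨ (l ∨ c)) ∨ h(c ∨ l ∨ c)
Inside:  g(c ∨ c ∨ c ∨ (l ∨ (a ∨ a)), c ∨ (l ∨ c))  →  g(c ∨ c ∨ c ∨ l, c ∨ c ∨ l)
Simplify inside:  h(c ∨ l ∨ c)  →  h(c ∨ c ∨ l)
Order the arguments:  g(c ∨ c ∨ c ∨ l, c ∨ c ∨ l) ∨ h(c ∨ c ∨ l)
Put back:  h(g(c ∨ c ∨ c ∨ l, c ∨ c ∨ l) ∨ h(c ∨ c ∨ l))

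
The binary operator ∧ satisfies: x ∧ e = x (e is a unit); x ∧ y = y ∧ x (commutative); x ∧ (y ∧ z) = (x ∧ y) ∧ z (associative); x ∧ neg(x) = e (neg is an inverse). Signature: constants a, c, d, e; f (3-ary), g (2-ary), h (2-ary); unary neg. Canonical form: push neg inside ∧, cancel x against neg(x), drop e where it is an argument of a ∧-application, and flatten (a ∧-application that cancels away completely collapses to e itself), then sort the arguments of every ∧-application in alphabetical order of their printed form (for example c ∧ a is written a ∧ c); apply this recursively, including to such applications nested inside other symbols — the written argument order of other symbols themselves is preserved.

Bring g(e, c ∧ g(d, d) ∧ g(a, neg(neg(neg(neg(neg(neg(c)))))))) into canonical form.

Answer: g(e, c ∧ g(a, c) ∧ g(d, d))

Derivation:
Work inside:  c ∧ g(d, d) ∧ g(a, neg(neg(neg(neg(neg(neg(c)))))))
Push neg inside:  distribute neg over ∧ and collapse double neg
Collect:  c ∧ g(d, d) ∧ g(a, c)
Sort:  c ∧ g(a, c) ∧ g(d, d)
Put back:  g(e, c ∧ g(a, c) ∧ g(d, d))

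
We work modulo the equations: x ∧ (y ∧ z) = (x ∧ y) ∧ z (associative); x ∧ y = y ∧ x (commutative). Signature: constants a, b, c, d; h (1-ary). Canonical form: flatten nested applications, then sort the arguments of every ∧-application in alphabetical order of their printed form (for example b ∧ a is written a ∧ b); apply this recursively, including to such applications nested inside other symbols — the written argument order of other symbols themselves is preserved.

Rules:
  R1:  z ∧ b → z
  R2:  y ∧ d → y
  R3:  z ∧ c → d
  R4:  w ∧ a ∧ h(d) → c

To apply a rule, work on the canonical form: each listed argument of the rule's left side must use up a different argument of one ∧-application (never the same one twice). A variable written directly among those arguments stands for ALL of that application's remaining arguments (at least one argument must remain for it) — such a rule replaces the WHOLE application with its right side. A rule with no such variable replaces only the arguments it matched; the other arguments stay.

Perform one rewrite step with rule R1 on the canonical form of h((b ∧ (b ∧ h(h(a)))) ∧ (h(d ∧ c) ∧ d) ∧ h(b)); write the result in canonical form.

Canonical form:  h(b ∧ b ∧ d ∧ h(b) ∧ h(c ∧ d) ∧ h(h(a)))
R1 matches:  uses b;  z := b ∧ d ∧ h(b) ∧ h(c ∧ d) ∧ h(h(a))
The extension variable absorbs all remaining arguments, so the whole application is rewritten.
Result:  h(b ∧ d ∧ h(b) ∧ h(c ∧ d) ∧ h(h(a)))

Answer: h(b ∧ d ∧ h(b) ∧ h(c ∧ d) ∧ h(h(a)))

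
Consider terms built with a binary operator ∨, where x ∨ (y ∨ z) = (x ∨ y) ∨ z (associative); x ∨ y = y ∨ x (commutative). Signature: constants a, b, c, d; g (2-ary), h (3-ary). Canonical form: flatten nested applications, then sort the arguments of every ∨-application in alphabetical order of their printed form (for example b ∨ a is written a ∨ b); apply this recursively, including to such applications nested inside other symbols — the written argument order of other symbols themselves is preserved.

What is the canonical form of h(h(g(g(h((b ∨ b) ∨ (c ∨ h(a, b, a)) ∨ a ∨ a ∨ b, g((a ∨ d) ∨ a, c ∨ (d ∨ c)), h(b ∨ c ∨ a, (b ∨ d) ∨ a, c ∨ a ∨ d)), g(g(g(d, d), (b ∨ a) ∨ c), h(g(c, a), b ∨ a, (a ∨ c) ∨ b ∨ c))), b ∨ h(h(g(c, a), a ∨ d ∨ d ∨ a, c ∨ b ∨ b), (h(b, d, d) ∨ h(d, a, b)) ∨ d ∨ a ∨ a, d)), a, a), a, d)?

Answer: h(h(g(g(h(a ∨ a ∨ b ∨ b ∨ b ∨ c ∨ h(a, b, a), g(a ∨ a ∨ d, c ∨ c ∨ d), h(a ∨ b ∨ c, a ∨ b ∨ d, a ∨ c ∨ d)), g(g(g(d, d), a ∨ b ∨ c), h(g(c, a), a ∨ b, a ∨ b ∨ c ∨ c))), b ∨ h(h(g(c, a), a ∨ a ∨ d ∨ d, b ∨ b ∨ c), a ∨ a ∨ d ∨ h(b, d, d) ∨ h(d, a, b), d)), a, a), a, d)

Derivation:
Focus inside:  b ∨ h(h(g(c, a), a ∨ d ∨ d ∨ a, c ∨ b ∨ b), (h(b, d, d) ∨ h(d, a, b)) ∨ d ∨ a ∨ a, d)
Simplify inside:  h(h(g(c, a), a ∨ d ∨ d ∨ a, c ∨ b ∨ b), (h(b, d, d) ∨ h(d, a, b)) ∨ d ∨ a ∨ a, d)  →  h(h(g(c, a), a ∨ a ∨ d ∨ d, b ∨ b ∨ c), a ∨ a ∨ d ∨ h(b, d, d) ∨ h(d, a, b), d)
Sort:  b ∨ h(h(g(c, a), a ∨ a ∨ d ∨ d, b ∨ b ∨ c), a ∨ a ∨ d ∨ h(b, d, d) ∨ h(d, a, b), d)
Rebuild:  h(h(g(g(h(a ∨ a ∨ b ∨ b ∨ b ∨ c ∨ h(a, b, a), g(a ∨ a ∨ d, c ∨ c ∨ d), h(a ∨ b ∨ c, a ∨ b ∨ d, a ∨ c ∨ d)), g(g(g(d, d), a ∨ b ∨ c), h(g(c, a), a ∨ b, a ∨ b ∨ c ∨ c))), b ∨ h(h(g(c, a), a ∨ a ∨ d ∨ d, b ∨ b ∨ c), a ∨ a ∨ d ∨ h(b, d, d) ∨ h(d, a, b), d)), a, a), a, d)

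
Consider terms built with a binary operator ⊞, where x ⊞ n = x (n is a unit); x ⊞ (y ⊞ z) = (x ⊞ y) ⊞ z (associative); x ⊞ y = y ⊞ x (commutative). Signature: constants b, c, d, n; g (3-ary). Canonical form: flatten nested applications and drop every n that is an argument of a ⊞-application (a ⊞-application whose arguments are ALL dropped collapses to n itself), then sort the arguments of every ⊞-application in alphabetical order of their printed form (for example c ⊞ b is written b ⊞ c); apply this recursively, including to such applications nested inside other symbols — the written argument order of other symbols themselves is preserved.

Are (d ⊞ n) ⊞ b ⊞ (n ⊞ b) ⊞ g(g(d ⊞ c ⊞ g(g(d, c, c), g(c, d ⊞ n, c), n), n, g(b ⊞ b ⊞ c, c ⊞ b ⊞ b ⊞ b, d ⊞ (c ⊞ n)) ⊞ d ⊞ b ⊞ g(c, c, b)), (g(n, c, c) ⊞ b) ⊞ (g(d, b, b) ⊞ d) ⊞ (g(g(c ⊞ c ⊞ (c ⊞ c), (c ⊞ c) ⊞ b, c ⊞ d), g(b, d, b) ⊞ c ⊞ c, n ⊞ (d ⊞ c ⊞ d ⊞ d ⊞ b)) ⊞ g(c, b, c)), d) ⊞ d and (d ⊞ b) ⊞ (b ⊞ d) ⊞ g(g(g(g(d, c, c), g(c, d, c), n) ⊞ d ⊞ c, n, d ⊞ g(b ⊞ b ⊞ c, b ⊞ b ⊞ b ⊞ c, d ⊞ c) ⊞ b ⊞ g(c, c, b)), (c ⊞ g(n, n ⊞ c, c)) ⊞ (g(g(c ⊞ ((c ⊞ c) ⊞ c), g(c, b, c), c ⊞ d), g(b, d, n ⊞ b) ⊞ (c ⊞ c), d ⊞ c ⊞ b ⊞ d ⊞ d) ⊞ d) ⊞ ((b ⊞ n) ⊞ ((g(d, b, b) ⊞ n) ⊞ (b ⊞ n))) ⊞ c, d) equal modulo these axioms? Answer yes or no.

Answer: no — b ⊞ b ⊞ d ⊞ d ⊞ g(g(c ⊞ d ⊞ g(g(d, c, c), g(c, d, c), n), n, b ⊞ d ⊞ g(b ⊞ b ⊞ c, b ⊞ b ⊞ b ⊞ c, c ⊞ d) ⊞ g(c, c, b)), b ⊞ d ⊞ g(c, b, c) ⊞ g(d, b, b) ⊞ g(g(c ⊞ c ⊞ c ⊞ c, b ⊞ c ⊞ c, c ⊞ d), c ⊞ c ⊞ g(b, d, b), b ⊞ c ⊞ d ⊞ d ⊞ d) ⊞ g(n, c, c), d) vs b ⊞ b ⊞ d ⊞ d ⊞ g(g(c ⊞ d ⊞ g(g(d, c, c), g(c, d, c), n), n, b ⊞ d ⊞ g(b ⊞ b ⊞ c, b ⊞ b ⊞ b ⊞ c, c ⊞ d) ⊞ g(c, c, b)), b ⊞ b ⊞ c ⊞ c ⊞ d ⊞ g(d, b, b) ⊞ g(g(c ⊞ c ⊞ c ⊞ c, g(c, b, c), c ⊞ d), c ⊞ c ⊞ g(b, d, b), b ⊞ c ⊞ d ⊞ d ⊞ d) ⊞ g(n, c, c), d)

Derivation:
Left:  (d ⊞ n) ⊞ b ⊞ (n ⊞ b) ⊞ g(g(d ⊞ c ⊞ g(g(d, c, c), g(c, d ⊞ n, c), n), n, g(b ⊞ b ⊞ c, c ⊞ b ⊞ b ⊞ b, d ⊞ (c ⊞ n)) ⊞ d ⊞ b ⊞ g(c, c, b)), (g(n, c, c) ⊞ b) ⊞ (g(d, b, b) ⊞ d) ⊞ (g(g(c ⊞ c ⊞ (c ⊞ c), (c ⊞ c) ⊞ b, c ⊞ d), g(b, d, b) ⊞ c ⊞ c, n ⊞ (d ⊞ c ⊞ d ⊞ d ⊞ b)) ⊞ g(c, b, c)), d) ⊞ d
  Merge nested applications:  d ⊞ n ⊞ b ⊞ n ⊞ b ⊞ g(g(d ⊞ c ⊞ g(g(d, c, c), g(c, d ⊞ n, c), n), n, g(b ⊞ b ⊞ c, c ⊞ b ⊞ b ⊞ b, d ⊞ (c ⊞ n)) ⊞ d ⊞ b ⊞ g(c, c, b)), (g(n, c, c) ⊞ b) ⊞ (g(d, b, b) ⊞ d) ⊞ (g(g(c ⊞ c ⊞ (c ⊞ c), (c ⊞ c) ⊞ b, c ⊞ d), g(b, d, b) ⊞ c ⊞ c, n ⊞ (d ⊞ c ⊞ d ⊞ d ⊞ b)) ⊞ g(c, b, c)), d) ⊞ d
  Inside:  g(g(d ⊞ c ⊞ g(g(d, c, c), g(c, d ⊞ n, c), n), n, g(b ⊞ b ⊞ c, c ⊞ b ⊞ b ⊞ b, d ⊞ (c ⊞ n)) ⊞ d ⊞ b ⊞ g(c, c, b)), (g(n, c, c) ⊞ b) ⊞ (g(d, b, b) ⊞ d) ⊞ (g(g(c ⊞ c ⊞ (c ⊞ c), (c ⊞ c) ⊞ b, c ⊞ d), g(b, d, b) ⊞ c ⊞ c, n ⊞ (d ⊞ c ⊞ d ⊞ d ⊞ b)) ⊞ g(c, b, c)), d)  →  g(g(c ⊞ d ⊞ g(g(d, c, c), g(c, d, c), n), n, b ⊞ d ⊞ g(b ⊞ b ⊞ c, b ⊞ b ⊞ b ⊞ c, c ⊞ d) ⊞ g(c, c, b)), b ⊞ d ⊞ g(c, b, c) ⊞ g(d, b, b) ⊞ g(g(c ⊞ c ⊞ c ⊞ c, b ⊞ c ⊞ c, c ⊞ d), c ⊞ c ⊞ g(b, d, b), b ⊞ c ⊞ d ⊞ d ⊞ d) ⊞ g(n, c, c), d)
  Units out:  drop n (×2)
  Sort arguments:  b ⊞ b ⊞ d ⊞ d ⊞ g(g(c ⊞ d ⊞ g(g(d, c, c), g(c, d, c), n), n, b ⊞ d ⊞ g(b ⊞ b ⊞ c, b ⊞ b ⊞ b ⊞ c, c ⊞ d) ⊞ g(c, c, b)), b ⊞ d ⊞ g(c, b, c) ⊞ g(d, b, b) ⊞ g(g(c ⊞ c ⊞ c ⊞ c, b ⊞ c ⊞ c, c ⊞ d), c ⊞ c ⊞ g(b, d, b), b ⊞ c ⊞ d ⊞ d ⊞ d) ⊞ g(n, c, c), d)
Right:  (d ⊞ b) ⊞ (b ⊞ d) ⊞ g(g(g(g(d, c, c), g(c, d, c), n) ⊞ d ⊞ c, n, d ⊞ g(b ⊞ b ⊞ c, b ⊞ b ⊞ b ⊞ c, d ⊞ c) ⊞ b ⊞ g(c, c, b)), (c ⊞ g(n, n ⊞ c, c)) ⊞ (g(g(c ⊞ ((c ⊞ c) ⊞ c), g(c, b, c), c ⊞ d), g(b, d, n ⊞ b) ⊞ (c ⊞ c), d ⊞ c ⊞ b ⊞ d ⊞ d) ⊞ d) ⊞ ((b ⊞ n) ⊞ ((g(d, b, b) ⊞ n) ⊞ (b ⊞ n))) ⊞ c, d)
  Merge nested applications:  d ⊞ b ⊞ b ⊞ d ⊞ g(g(g(g(d, c, c), g(c, d, c), n) ⊞ d ⊞ c, n, d ⊞ g(b ⊞ b ⊞ c, b ⊞ b ⊞ b ⊞ c, d ⊞ c) ⊞ b ⊞ g(c, c, b)), (c ⊞ g(n, n ⊞ c, c)) ⊞ (g(g(c ⊞ ((c ⊞ c) ⊞ c), g(c, b, c), c ⊞ d), g(b, d, n ⊞ b) ⊞ (c ⊞ c), d ⊞ c ⊞ b ⊞ d ⊞ d) ⊞ d) ⊞ ((b ⊞ n) ⊞ ((g(d, b, b) ⊞ n) ⊞ (b ⊞ n))) ⊞ c, d)
  Simplify inside:  g(g(g(g(d, c, c), g(c, d, c), n) ⊞ d ⊞ c, n, d ⊞ g(b ⊞ b ⊞ c, b ⊞ b ⊞ b ⊞ c, d ⊞ c) ⊞ b ⊞ g(c, c, b)), (c ⊞ g(n, n ⊞ c, c)) ⊞ (g(g(c ⊞ ((c ⊞ c) ⊞ c), g(c, b, c), c ⊞ d), g(b, d, n ⊞ b) ⊞ (c ⊞ c), d ⊞ c ⊞ b ⊞ d ⊞ d) ⊞ d) ⊞ ((b ⊞ n) ⊞ ((g(d, b, b) ⊞ n) ⊞ (b ⊞ n))) ⊞ c, d)  →  g(g(c ⊞ d ⊞ g(g(d, c, c), g(c, d, c), n), n, b ⊞ d ⊞ g(b ⊞ b ⊞ c, b ⊞ b ⊞ b ⊞ c, c ⊞ d) ⊞ g(c, c, b)), b ⊞ b ⊞ c ⊞ c ⊞ d ⊞ g(d, b, b) ⊞ g(g(c ⊞ c ⊞ c ⊞ c, g(c, b, c), c ⊞ d), c ⊞ c ⊞ g(b, d, b), b ⊞ c ⊞ d ⊞ d ⊞ d) ⊞ g(n, c, c), d)
  Sort:  b ⊞ b ⊞ d ⊞ d ⊞ g(g(c ⊞ d ⊞ g(g(d, c, c), g(c, d, c), n), n, b ⊞ d ⊞ g(b ⊞ b ⊞ c, b ⊞ b ⊞ b ⊞ c, c ⊞ d) ⊞ g(c, c, b)), b ⊞ b ⊞ c ⊞ c ⊞ d ⊞ g(d, b, b) ⊞ g(g(c ⊞ c ⊞ c ⊞ c, g(c, b, c), c ⊞ d), c ⊞ c ⊞ g(b, d, b), b ⊞ c ⊞ d ⊞ d ⊞ d) ⊞ g(n, c, c), d)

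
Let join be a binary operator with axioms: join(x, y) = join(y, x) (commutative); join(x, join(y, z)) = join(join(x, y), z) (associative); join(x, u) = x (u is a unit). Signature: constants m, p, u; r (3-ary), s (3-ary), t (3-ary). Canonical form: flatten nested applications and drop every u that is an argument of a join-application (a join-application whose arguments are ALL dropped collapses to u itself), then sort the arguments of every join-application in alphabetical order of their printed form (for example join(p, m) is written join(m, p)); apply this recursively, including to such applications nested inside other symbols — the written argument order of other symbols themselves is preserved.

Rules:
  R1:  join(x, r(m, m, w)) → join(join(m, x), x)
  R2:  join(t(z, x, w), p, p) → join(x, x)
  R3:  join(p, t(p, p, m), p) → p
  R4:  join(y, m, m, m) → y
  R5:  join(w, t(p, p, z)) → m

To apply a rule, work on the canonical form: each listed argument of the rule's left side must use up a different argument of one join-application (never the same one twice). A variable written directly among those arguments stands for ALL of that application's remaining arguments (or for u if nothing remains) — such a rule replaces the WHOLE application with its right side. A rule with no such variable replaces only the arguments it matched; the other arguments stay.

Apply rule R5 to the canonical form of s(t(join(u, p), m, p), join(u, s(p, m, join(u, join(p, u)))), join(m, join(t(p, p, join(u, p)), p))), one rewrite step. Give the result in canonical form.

Answer: s(t(p, m, p), s(p, m, p), m)

Derivation:
Canonical form:  s(t(p, m, p), s(p, m, p), join(m, p, t(p, p, p)))
Match R5:  consume t(p, p, p);  w := join(m, p), z := p
The variable takes the whole remainder — replace the entire application.
Result:  s(t(p, m, p), s(p, m, p), m)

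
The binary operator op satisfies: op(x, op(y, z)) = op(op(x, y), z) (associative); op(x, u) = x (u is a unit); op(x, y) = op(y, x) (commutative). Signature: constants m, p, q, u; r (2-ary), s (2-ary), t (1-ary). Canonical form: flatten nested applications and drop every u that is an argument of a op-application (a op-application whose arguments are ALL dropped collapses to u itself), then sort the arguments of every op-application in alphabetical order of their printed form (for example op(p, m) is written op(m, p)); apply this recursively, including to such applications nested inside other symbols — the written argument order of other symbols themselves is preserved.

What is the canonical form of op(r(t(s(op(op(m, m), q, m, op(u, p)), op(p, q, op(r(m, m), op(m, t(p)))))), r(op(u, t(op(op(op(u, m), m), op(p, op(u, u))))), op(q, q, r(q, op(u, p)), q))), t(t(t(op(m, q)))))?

Answer: op(r(t(s(op(m, m, m, p, q), op(m, p, q, r(m, m), t(p)))), r(t(op(m, m, p)), op(q, q, q, r(q, p)))), t(t(t(op(m, q)))))

Derivation:
Canonicalize subterm:  r(t(s(op(op(m, m), q, m, op(u, p)), op(p, q, op(r(m, m), op(m, t(p)))))), r(op(u, t(op(op(op(u, m), m), op(p, op(u, u))))), op(q, q, r(q, op(u, p)), q)))  →  r(t(s(op(m, m, m, p, q), op(m, p, q, r(m, m), t(p)))), r(t(op(m, m, p)), op(q, q, q, r(q, p))))
Sort arguments:  op(r(t(s(op(m, m, m, p, q), op(m, p, q, r(m, m), t(p)))), r(t(op(m, m, p)), op(q, q, q, r(q, p)))), t(t(t(op(m, q)))))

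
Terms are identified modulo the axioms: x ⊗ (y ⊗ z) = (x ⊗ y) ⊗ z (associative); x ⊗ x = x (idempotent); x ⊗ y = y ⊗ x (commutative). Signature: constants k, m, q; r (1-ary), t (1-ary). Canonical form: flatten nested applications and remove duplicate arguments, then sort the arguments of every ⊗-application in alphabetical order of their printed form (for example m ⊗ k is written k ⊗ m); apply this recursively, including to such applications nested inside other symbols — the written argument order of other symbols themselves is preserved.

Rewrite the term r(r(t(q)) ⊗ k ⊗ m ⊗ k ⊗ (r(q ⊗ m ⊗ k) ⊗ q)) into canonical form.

Answer: r(k ⊗ m ⊗ q ⊗ r(k ⊗ m ⊗ q) ⊗ r(t(q)))

Derivation:
Descend into:  r(t(q)) ⊗ k ⊗ m ⊗ k ⊗ (r(q ⊗ m ⊗ k) ⊗ q)
Merge nested applications:  r(t(q)) ⊗ k ⊗ m ⊗ k ⊗ r(q ⊗ m ⊗ k) ⊗ q
Inside:  r(q ⊗ m ⊗ k)  →  r(k ⊗ m ⊗ q)
Idempotence:  drop duplicate k
Order the arguments:  k ⊗ m ⊗ q ⊗ r(k ⊗ m ⊗ q) ⊗ r(t(q))
Reassemble:  r(k ⊗ m ⊗ q ⊗ r(k ⊗ m ⊗ q) ⊗ r(t(q)))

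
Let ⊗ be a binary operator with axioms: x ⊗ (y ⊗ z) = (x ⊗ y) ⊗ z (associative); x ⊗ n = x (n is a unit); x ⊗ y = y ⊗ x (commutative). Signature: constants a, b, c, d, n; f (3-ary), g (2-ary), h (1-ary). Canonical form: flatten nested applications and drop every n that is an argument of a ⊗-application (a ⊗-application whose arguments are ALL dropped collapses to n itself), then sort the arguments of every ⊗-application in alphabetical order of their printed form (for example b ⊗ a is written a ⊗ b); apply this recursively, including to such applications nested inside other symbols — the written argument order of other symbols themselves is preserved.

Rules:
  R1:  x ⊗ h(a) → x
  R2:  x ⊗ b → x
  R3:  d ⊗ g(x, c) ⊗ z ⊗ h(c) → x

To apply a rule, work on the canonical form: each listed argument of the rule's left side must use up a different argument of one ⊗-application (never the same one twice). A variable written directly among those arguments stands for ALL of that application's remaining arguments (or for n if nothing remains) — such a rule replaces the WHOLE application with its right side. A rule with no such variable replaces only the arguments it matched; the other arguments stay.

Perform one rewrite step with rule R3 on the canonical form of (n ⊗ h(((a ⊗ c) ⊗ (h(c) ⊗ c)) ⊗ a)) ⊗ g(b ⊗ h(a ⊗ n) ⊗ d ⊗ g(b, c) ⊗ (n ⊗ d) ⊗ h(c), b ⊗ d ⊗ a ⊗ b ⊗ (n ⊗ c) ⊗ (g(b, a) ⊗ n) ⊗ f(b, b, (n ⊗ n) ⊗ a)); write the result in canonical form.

Canonical form:  g(b ⊗ d ⊗ d ⊗ g(b, c) ⊗ h(a) ⊗ h(c), a ⊗ b ⊗ b ⊗ c ⊗ d ⊗ f(b, b, a) ⊗ g(b, a)) ⊗ h(a ⊗ a ⊗ c ⊗ c ⊗ h(c))
R3 matches:  uses d, g(b, c), h(c);  x := b, z := b ⊗ d ⊗ h(a)
Every leftover argument binds to the variable; the entire application is replaced.
New term:  g(b, a ⊗ b ⊗ b ⊗ c ⊗ d ⊗ f(b, b, a) ⊗ g(b, a)) ⊗ h(a ⊗ a ⊗ c ⊗ c ⊗ h(c))

Answer: g(b, a ⊗ b ⊗ b ⊗ c ⊗ d ⊗ f(b, b, a) ⊗ g(b, a)) ⊗ h(a ⊗ a ⊗ c ⊗ c ⊗ h(c))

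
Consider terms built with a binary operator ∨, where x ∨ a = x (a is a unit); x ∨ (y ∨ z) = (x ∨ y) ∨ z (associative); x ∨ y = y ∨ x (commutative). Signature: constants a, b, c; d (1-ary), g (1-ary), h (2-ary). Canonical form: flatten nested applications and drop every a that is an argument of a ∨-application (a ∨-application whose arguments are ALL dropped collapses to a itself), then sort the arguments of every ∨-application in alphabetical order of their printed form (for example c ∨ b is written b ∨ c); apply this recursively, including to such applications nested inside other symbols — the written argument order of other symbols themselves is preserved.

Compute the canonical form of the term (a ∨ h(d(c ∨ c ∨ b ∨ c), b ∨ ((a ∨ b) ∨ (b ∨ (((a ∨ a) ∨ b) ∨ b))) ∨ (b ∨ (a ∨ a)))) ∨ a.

Merge nested applications:  a ∨ h(d(c ∨ c ∨ b ∨ c), b ∨ ((a ∨ b) ∨ (b ∨ (((a ∨ a) ∨ b) ∨ b))) ∨ (b ∨ (a ∨ a))) ∨ a
Canonicalize subterm:  h(d(c ∨ c ∨ b ∨ c), b ∨ ((a ∨ b) ∨ (b ∨ (((a ∨ a) ∨ b) ∨ b))) ∨ (b ∨ (a ∨ a)))  →  h(d(b ∨ c ∨ c ∨ c), b ∨ b ∨ b ∨ b ∨ b ∨ b)
Unit:  drop a (×2)
Sort arguments:  h(d(b ∨ c ∨ c ∨ c), b ∨ b ∨ b ∨ b ∨ b ∨ b)

Answer: h(d(b ∨ c ∨ c ∨ c), b ∨ b ∨ b ∨ b ∨ b ∨ b)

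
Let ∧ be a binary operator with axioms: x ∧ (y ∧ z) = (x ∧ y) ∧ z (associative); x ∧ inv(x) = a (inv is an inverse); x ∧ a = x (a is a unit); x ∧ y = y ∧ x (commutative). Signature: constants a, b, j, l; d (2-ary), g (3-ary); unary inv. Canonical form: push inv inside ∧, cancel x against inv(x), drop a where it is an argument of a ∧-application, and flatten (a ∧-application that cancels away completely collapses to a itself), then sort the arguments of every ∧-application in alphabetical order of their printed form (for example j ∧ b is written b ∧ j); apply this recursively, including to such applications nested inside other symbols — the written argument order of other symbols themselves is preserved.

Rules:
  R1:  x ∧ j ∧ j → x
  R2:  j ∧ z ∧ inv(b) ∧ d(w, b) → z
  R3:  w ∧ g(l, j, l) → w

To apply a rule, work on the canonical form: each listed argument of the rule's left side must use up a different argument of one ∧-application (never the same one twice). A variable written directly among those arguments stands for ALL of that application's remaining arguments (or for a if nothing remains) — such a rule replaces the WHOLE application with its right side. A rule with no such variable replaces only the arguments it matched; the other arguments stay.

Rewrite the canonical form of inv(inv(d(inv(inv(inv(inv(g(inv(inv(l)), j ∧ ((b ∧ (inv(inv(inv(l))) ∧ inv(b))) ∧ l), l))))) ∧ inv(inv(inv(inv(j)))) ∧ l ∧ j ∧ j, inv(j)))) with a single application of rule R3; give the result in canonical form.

Canonical form:  d(g(l, j, l) ∧ j ∧ j ∧ j ∧ l, inv(j))
R3 matches:  uses g(l, j, l);  w := j ∧ j ∧ j ∧ l
Every leftover argument binds to the variable; the entire application is replaced.
New term:  d(j ∧ j ∧ j ∧ l, inv(j))

Answer: d(j ∧ j ∧ j ∧ l, inv(j))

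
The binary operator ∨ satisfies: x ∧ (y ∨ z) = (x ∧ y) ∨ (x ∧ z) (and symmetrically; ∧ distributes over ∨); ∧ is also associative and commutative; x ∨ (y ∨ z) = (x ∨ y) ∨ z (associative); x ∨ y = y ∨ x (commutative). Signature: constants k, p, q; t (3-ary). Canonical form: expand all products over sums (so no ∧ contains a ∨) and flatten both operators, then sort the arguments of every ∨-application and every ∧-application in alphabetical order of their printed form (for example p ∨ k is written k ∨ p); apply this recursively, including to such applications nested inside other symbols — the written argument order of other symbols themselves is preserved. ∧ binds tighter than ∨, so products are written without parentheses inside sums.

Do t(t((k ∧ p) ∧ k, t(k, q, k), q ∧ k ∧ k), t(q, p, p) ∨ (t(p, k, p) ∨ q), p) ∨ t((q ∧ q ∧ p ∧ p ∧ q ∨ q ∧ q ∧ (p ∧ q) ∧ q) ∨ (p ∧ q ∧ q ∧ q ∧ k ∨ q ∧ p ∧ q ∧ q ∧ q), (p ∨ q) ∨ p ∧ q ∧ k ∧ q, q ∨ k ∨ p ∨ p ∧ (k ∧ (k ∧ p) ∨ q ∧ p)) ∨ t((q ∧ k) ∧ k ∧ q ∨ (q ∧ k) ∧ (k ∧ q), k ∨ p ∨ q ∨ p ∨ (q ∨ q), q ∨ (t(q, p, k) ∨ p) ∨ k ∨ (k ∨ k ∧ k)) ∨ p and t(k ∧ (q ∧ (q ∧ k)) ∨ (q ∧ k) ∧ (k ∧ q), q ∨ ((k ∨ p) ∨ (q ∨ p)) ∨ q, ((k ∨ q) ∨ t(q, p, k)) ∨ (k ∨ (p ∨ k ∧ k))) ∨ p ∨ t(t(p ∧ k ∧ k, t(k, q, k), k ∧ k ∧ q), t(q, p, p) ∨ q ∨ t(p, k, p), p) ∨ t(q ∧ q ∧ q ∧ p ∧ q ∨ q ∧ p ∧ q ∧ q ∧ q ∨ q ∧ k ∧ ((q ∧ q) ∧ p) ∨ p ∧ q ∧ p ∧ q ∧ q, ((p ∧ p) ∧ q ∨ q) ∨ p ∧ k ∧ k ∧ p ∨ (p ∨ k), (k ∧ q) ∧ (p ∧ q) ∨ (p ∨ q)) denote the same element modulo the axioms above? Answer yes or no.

Answer: no — p ∨ t(k ∧ k ∧ q ∧ q ∨ k ∧ k ∧ q ∧ q, k ∨ p ∨ p ∨ q ∨ q ∨ q, k ∨ k ∨ k ∧ k ∨ p ∨ q ∨ t(q, p, k)) ∨ t(k ∧ p ∧ q ∧ q ∧ q ∨ p ∧ p ∧ q ∧ q ∧ q ∨ p ∧ q ∧ q ∧ q ∧ q ∨ p ∧ q ∧ q ∧ q ∧ q, k ∧ p ∧ q ∧ q ∨ p ∨ q, k ∨ k ∧ k ∧ p ∧ p ∨ p ∨ p ∧ p ∧ q ∨ q) ∨ t(t(k ∧ k ∧ p, t(k, q, k), k ∧ k ∧ q), q ∨ t(p, k, p) ∨ t(q, p, p), p) vs p ∨ t(k ∧ k ∧ q ∧ q ∨ k ∧ k ∧ q ∧ q, k ∨ p ∨ p ∨ q ∨ q ∨ q, k ∨ k ∨ k ∧ k ∨ p ∨ q ∨ t(q, p, k)) ∨ t(k ∧ p ∧ q ∧ q ∧ q ∨ p ∧ p ∧ q ∧ q ∧ q ∨ p ∧ q ∧ q ∧ q ∧ q ∨ p ∧ q ∧ q ∧ q ∧ q, k ∨ k ∧ k ∧ p ∧ p ∨ p ∨ p ∧ p ∧ q ∨ q, k ∧ p ∧ q ∧ q ∨ p ∨ q) ∨ t(t(k ∧ k ∧ p, t(k, q, k), k ∧ k ∧ q), q ∨ t(p, k, p) ∨ t(q, p, p), p)

Derivation:
Left:  t(t((k ∧ p) ∧ k, t(k, q, k), q ∧ k ∧ k), t(q, p, p) ∨ (t(p, k, p) ∨ q), p) ∨ t((q ∧ q ∧ p ∧ p ∧ q ∨ q ∧ q ∧ (p ∧ q) ∧ q) ∨ (p ∧ q ∧ q ∧ q ∧ k ∨ q ∧ p ∧ q ∧ q ∧ q), (p ∨ q) ∨ p ∧ q ∧ k ∧ q, q ∨ k ∨ p ∨ p ∧ (k ∧ (k ∧ p) ∨ q ∧ p)) ∨ t((q ∧ k) ∧ k ∧ q ∨ (q ∧ k) ∧ (k ∧ q), k ∨ p ∨ q ∨ p ∨ (q ∨ q), q ∨ (t(q, p, k) ∨ p) ∨ k ∨ (k ∨ k ∧ k)) ∨ p
  Distribute:  t(t(k ∧ k ∧ p, t(k, q, k), k ∧ k ∧ q), q ∨ t(p, k, p) ∨ t(q, p, p), p) ∨ t(k ∧ p ∧ q ∧ q ∧ q ∨ p ∧ p ∧ q ∧ q ∧ q ∨ p ∧ q ∧ q ∧ q ∧ q ∨ p ∧ q ∧ q ∧ q ∧ q, k ∧ p ∧ q ∧ q ∨ p ∨ q, k ∨ k ∧ k ∧ p ∧ p ∨ p ∨ p ∧ p ∧ q ∨ q) ∨ t(k ∧ k ∧ q ∧ q ∨ k ∧ k ∧ q ∧ q, k ∨ p ∨ p ∨ q ∨ q ∨ q, k ∨ k ∨ k ∧ k ∨ p ∨ q ∨ t(q, p, k)) ∨ p
  Sort:  p ∨ t(k ∧ k ∧ q ∧ q ∨ k ∧ k ∧ q ∧ q, k ∨ p ∨ p ∨ q ∨ q ∨ q, k ∨ k ∨ k ∧ k ∨ p ∨ q ∨ t(q, p, k)) ∨ t(k ∧ p ∧ q ∧ q ∧ q ∨ p ∧ p ∧ q ∧ q ∧ q ∨ p ∧ q ∧ q ∧ q ∧ q ∨ p ∧ q ∧ q ∧ q ∧ q, k ∧ p ∧ q ∧ q ∨ p ∨ q, k ∨ k ∧ k ∧ p ∧ p ∨ p ∨ p ∧ p ∧ q ∨ q) ∨ t(t(k ∧ k ∧ p, t(k, q, k), k ∧ k ∧ q), q ∨ t(p, k, p) ∨ t(q, p, p), p)
Right:  t(k ∧ (q ∧ (q ∧ k)) ∨ (q ∧ k) ∧ (k ∧ q), q ∨ ((k ∨ p) ∨ (q ∨ p)) ∨ q, ((k ∨ q) ∨ t(q, p, k)) ∨ (k ∨ (p ∨ k ∧ k))) ∨ p ∨ t(t(p ∧ k ∧ k, t(k, q, k), k ∧ k ∧ q), t(q, p, p) ∨ q ∨ t(p, k, p), p) ∨ t(q ∧ q ∧ q ∧ p ∧ q ∨ q ∧ p ∧ q ∧ q ∧ q ∨ q ∧ k ∧ ((q ∧ q) ∧ p) ∨ p ∧ q ∧ p ∧ q ∧ q, ((p ∧ p) ∧ q ∨ q) ∨ p ∧ k ∧ k ∧ p ∨ (p ∨ k), (k ∧ q) ∧ (p ∧ q) ∨ (p ∨ q))
  Merge nested applications:  t(k ∧ k ∧ q ∧ q ∨ k ∧ k ∧ q ∧ q, k ∨ p ∨ p ∨ q ∨ q ∨ q, k ∨ k ∨ k ∧ k ∨ p ∨ q ∨ t(q, p, k)) ∨ p ∨ t(t(k ∧ k ∧ p, t(k, q, k), k ∧ k ∧ q), q ∨ t(p, k, p) ∨ t(q, p, p), p) ∨ t(k ∧ p ∧ q ∧ q ∧ q ∨ p ∧ p ∧ q ∧ q ∧ q ∨ p ∧ q ∧ q ∧ q ∧ q ∨ p ∧ q ∧ q ∧ q ∧ q, k ∨ k ∧ k ∧ p ∧ p ∨ p ∨ p ∧ p ∧ q ∨ q, k ∧ p ∧ q ∧ q ∨ p ∨ q)
  Order the arguments:  p ∨ t(k ∧ k ∧ q ∧ q ∨ k ∧ k ∧ q ∧ q, k ∨ p ∨ p ∨ q ∨ q ∨ q, k ∨ k ∨ k ∧ k ∨ p ∨ q ∨ t(q, p, k)) ∨ t(k ∧ p ∧ q ∧ q ∧ q ∨ p ∧ p ∧ q ∧ q ∧ q ∨ p ∧ q ∧ q ∧ q ∧ q ∨ p ∧ q ∧ q ∧ q ∧ q, k ∨ k ∧ k ∧ p ∧ p ∨ p ∨ p ∧ p ∧ q ∨ q, k ∧ p ∧ q ∧ q ∨ p ∨ q) ∨ t(t(k ∧ k ∧ p, t(k, q, k), k ∧ k ∧ q), q ∨ t(p, k, p) ∨ t(q, p, p), p)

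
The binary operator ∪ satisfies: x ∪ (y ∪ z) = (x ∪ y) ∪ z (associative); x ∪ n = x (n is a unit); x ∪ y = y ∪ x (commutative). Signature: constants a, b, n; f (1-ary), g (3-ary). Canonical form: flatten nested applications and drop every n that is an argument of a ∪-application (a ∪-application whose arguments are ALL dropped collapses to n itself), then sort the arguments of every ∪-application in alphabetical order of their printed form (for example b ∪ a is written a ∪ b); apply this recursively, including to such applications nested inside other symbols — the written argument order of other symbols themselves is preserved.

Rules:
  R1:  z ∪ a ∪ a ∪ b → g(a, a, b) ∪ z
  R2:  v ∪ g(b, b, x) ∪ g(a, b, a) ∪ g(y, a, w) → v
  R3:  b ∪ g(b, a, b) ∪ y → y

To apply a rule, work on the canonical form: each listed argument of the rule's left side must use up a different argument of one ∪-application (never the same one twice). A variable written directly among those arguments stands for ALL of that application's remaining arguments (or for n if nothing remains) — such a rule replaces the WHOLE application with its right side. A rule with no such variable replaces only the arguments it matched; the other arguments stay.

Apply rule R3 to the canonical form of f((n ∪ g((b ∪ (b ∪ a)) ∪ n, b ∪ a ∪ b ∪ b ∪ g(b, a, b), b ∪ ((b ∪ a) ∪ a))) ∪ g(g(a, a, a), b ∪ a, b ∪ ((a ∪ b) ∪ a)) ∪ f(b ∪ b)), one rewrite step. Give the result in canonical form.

Answer: f(f(b ∪ b) ∪ g(a ∪ b ∪ b, a ∪ b ∪ b, a ∪ a ∪ b ∪ b) ∪ g(g(a, a, a), a ∪ b, a ∪ a ∪ b ∪ b))

Derivation:
Canonical form:  f(f(b ∪ b) ∪ g(a ∪ b ∪ b, a ∪ b ∪ b ∪ b ∪ g(b, a, b), a ∪ a ∪ b ∪ b) ∪ g(g(a, a, a), a ∪ b, a ∪ a ∪ b ∪ b))
Apply R3:  consuming b, g(b, a, b);  y := a ∪ b ∪ b
Every leftover argument binds to the variable; the entire application is replaced.
Result:  f(f(b ∪ b) ∪ g(a ∪ b ∪ b, a ∪ b ∪ b, a ∪ a ∪ b ∪ b) ∪ g(g(a, a, a), a ∪ b, a ∪ a ∪ b ∪ b))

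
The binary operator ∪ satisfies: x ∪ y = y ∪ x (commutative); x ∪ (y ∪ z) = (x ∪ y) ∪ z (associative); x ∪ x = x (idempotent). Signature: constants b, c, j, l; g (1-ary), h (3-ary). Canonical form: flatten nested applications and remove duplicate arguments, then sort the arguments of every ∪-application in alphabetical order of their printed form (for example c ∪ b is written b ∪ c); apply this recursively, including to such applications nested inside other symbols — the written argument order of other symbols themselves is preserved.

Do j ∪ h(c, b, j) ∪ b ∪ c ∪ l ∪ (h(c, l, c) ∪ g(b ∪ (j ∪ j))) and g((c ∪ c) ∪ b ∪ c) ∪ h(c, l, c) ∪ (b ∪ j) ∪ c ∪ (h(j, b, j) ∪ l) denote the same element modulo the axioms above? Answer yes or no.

Answer: no — b ∪ c ∪ g(b ∪ j) ∪ h(c, b, j) ∪ h(c, l, c) ∪ j ∪ l vs b ∪ c ∪ g(b ∪ c) ∪ h(c, l, c) ∪ h(j, b, j) ∪ j ∪ l

Derivation:
Left:  j ∪ h(c, b, j) ∪ b ∪ c ∪ l ∪ (h(c, l, c) ∪ g(b ∪ (j ∪ j)))
  Un-nest:  j ∪ h(c, b, j) ∪ b ∪ c ∪ l ∪ h(c, l, c) ∪ g(b ∪ (j ∪ j))
  Canonicalize subterm:  g(b ∪ (j ∪ j))  →  g(b ∪ j)
  Order the arguments:  b ∪ c ∪ g(b ∪ j) ∪ h(c, b, j) ∪ h(c, l, c) ∪ j ∪ l
Right:  g((c ∪ c) ∪ b ∪ c) ∪ h(c, l, c) ∪ (b ∪ j) ∪ c ∪ (h(j, b, j) ∪ l)
  Un-nest:  g((c ∪ c) ∪ b ∪ c) ∪ h(c, l, c) ∪ b ∪ j ∪ c ∪ h(j, b, j) ∪ l
  Canonicalize subterm:  g((c ∪ c) ∪ b ∪ c)  →  g(b ∪ c)
  Sort arguments:  b ∪ c ∪ g(b ∪ c) ∪ h(c, l, c) ∪ h(j, b, j) ∪ j ∪ l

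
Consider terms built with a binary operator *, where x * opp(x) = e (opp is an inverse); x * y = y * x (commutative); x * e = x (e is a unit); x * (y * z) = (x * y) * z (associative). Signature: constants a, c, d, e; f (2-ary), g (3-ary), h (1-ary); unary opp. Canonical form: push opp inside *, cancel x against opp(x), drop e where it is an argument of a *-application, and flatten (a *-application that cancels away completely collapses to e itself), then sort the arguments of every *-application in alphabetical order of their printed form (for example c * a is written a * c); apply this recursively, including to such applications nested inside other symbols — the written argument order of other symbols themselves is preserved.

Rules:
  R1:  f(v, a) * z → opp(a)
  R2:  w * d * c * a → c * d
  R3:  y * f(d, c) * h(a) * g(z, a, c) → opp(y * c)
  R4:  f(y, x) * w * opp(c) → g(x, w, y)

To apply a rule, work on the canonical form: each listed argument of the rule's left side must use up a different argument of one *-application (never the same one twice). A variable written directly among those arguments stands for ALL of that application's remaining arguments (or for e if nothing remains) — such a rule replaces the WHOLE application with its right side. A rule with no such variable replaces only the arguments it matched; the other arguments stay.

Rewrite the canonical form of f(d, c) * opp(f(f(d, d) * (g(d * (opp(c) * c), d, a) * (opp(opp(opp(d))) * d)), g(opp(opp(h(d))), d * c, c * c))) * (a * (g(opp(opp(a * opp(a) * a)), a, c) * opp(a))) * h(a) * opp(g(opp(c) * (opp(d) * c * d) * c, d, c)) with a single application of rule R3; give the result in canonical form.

Canonical form:  f(d, c) * g(a, a, c) * h(a) * opp(f(f(d, d) * g(d, d, a), g(h(d), c * d, c * c))) * opp(g(c, d, c))
Apply R3:  consuming f(d, c), g(a, a, c), h(a);  y := opp(f(f(d, d) * g(d, d, a), g(h(d), c * d, c * c))) * opp(g(c, d, c)), z := a
Every leftover argument binds to the variable; the entire application is replaced.
Result:  f(f(d, d) * g(d, d, a), g(h(d), c * d, c * c)) * g(c, d, c) * opp(c)

Answer: f(f(d, d) * g(d, d, a), g(h(d), c * d, c * c)) * g(c, d, c) * opp(c)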